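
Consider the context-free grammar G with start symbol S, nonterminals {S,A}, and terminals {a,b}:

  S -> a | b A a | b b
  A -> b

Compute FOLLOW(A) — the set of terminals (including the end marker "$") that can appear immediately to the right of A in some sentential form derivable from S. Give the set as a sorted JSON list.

FIRST iteration:
[1]
  A via A→b: +{b}
  S via S→a: +{a}
  S via S→b A a: +{b}
  S: {a,b}  A: {b}
[2] — fixpoint
  S: {a,b}  A: {b}

Compute FOLLOW by fixpoint:
initialize: $ ∈ FOLLOW(S)
[1]
  S→b A a: FOLLOW(A) ⊇ FIRST(a) = {a}; new: +{a}
  FOLLOW(S)={$}  FOLLOW(A)={a}
[2] — fixpoint
  FOLLOW(S)={$}  FOLLOW(A)={a}

FOLLOW(A) = ["a"]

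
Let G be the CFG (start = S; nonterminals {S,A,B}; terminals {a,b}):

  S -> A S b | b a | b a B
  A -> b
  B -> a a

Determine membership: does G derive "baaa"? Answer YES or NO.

CNF form of G:
  S -> A X2 | T1 T0 | T1 X3
  A -> b
  B -> T0 T0
  T0 -> a
  T1 -> b
  X2 -> S T1
  X3 -> T0 B

Fill CYK table bottom-up:
  cell(0,0) b: {A,T1}  orig:{A}
  cell(1,1) a: {T0}  orig:{}
  cell(2,2) a: {T0}  orig:{}
  cell(3,3) a: {T0}  orig:{}
  cell(0,1) ba: {S}
  cell(1,2) aa: {B}
  cell(2,3) aa: {B}
  cell(0,2) baa: ∅
  cell(1,3) aaa: {X3}  orig:{}
  cell(0,3) baaa: {S}

S ∈ T[0,3] ⇒ YES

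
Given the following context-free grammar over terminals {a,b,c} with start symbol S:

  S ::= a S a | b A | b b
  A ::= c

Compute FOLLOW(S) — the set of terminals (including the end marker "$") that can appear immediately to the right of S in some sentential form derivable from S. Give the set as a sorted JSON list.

FIRST iteration:
round 1:
  A via A→c: +{c}
  S via S→a S a: +{a}
  S via S→b A: +{b}
  FIRST[S]={a,b}  FIRST[A]={c}
round 2: (no change)
  FIRST[S]={a,b}  FIRST[A]={c}

FOLLOW sets:
FOLLOW(S) := {$}
iter 1:
  S→a S a: FOLLOW(S) ⊇ FIRST(a) = {a}; new: +{a}
  S→b A: FOLLOW(A) ⊇ FOLLOW(S) ⊇ {$,a}; new: +{$,a}
  FOLLOW(S)={$,a}  FOLLOW(A)={$,a}
iter 2: (no change)
  FOLLOW(S)={$,a}  FOLLOW(A)={$,a}

FOLLOW(S) = ["$", "a"]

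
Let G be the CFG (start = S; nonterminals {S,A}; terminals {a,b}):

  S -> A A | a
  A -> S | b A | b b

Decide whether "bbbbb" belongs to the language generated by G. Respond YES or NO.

Convert to CNF:
  S -> A A | a
  A -> A A | T0 A | T0 T0 | a
  T0 -> b

Fill CYK table bottom-up:
  cell(0,0) b: {T0}  orig:{}
  cell(1,1) b: {T0}  orig:{}
  cell(2,2) b: {T0}  orig:{}
  cell(3,3) b: {T0}  orig:{}
  cell(4,4) b: {T0}  orig:{}
  cell(0,1) bb: {A}
  cell(1,2) bb: {A}
  cell(2,3) bb: {A}
  cell(3,4) bb: {A}
  cell(0,2) bbb: {A}
  cell(1,3) bbb: {A}
  cell(2,4) bbb: {A}
  cell(0,3) bbbb: {A,S}
  cell(1,4) bbbb: {A,S}
  cell(0,4) bbbbb: {A,S}

S ∈ T[0,4] ⇒ YES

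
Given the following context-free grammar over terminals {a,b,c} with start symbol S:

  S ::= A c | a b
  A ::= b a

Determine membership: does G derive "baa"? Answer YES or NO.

CNF form of G:
  S -> A T2 | T1 T0
  A -> T0 T1
  T0 -> b
  T1 -> a
  T2 -> c

Fill CYK table bottom-up:
  T[0,0] 'b' = {T0}  orig:{}
  T[1,1] 'a' = {T1}  orig:{}
  T[2,2] 'a' = {T1}  orig:{}
  T[0,1] 'ba' = {A}
  T[1,2] 'aa' = ∅
  T[0,2] 'baa' = ∅

S ∉ T[0,2] ⇒ NO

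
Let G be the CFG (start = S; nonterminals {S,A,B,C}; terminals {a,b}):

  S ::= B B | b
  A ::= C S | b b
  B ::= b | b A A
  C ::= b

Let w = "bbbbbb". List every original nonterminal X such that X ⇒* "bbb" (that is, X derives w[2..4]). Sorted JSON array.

CNF form of G:
  S -> B B | b
  A -> C S | T0 T0
  B -> T0 X1 | b
  C -> b
  T0 -> b
  X1 -> A A

CYK table (by increasing span) (cells [i..j] with 2 ≤ i ≤ j ≤ 4 only):
  T[2,2] 'b' = {B,C,S,T0}  orig:{B,C,S}
  T[3,3] 'b' = {B,C,S,T0}  orig:{B,C,S}
  T[4,4] 'b' = {B,C,S,T0}  orig:{B,C,S}
  T[2,3] 'bb' = {A,S}
  T[3,4] 'bb' = {A,S}
  T[2,4] 'bbb' = {A}

Original NTs in T[2,4] deriving "bbb": ["A"]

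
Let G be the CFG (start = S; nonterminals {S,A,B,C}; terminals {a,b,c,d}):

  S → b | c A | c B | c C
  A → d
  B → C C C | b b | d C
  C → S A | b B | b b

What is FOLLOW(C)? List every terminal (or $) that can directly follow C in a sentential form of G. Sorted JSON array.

FIRST sets, iterate to fixpoint:
pass 1:
  A via A→d: +{d}
  B via B→b b: +{b}
  B via B→d C: +{d}
  C via C→b B: +{b}
  S via S→b: +{b}
  S via S→c A: +{c}
  S: {b,c}  A: {d}  B: {b,d}  C: {b}
pass 2:
  C via C→S A: +{c}
  S: {b,c}  A: {d}  B: {b,d}  C: {b,c}
pass 3:
  B via B→C C C: +{c}
  S: {b,c}  A: {d}  B: {b,c,d}  C: {b,c}
pass 4: done
  S: {b,c}  A: {d}  B: {b,c,d}  C: {b,c}

Compute FOLLOW by fixpoint:
seed FOLLOW(S) with $
pass 1:
  B→C C C: FOLLOW(C) ⊇ FIRST(C) = {b,c}; new: +{b,c}
  C→S A: FOLLOW(S) ⊇ FIRST(A) = {d}; new: +{d}
  C→S A: FOLLOW(A) ⊇ FOLLOW(C) ⊇ {b,c}; new: +{b,c}
  C→b B: FOLLOW(B) ⊇ FOLLOW(C) ⊇ {b,c}; new: +{b,c}
  S→c A: FOLLOW(A) ⊇ FOLLOW(S) ⊇ {$,d}; new: +{$,d}
  S→c B: FOLLOW(B) ⊇ FOLLOW(S) ⊇ {$,d}; new: +{$,d}
  S→c C: FOLLOW(C) ⊇ FOLLOW(S) ⊇ {$,d}; new: +{$,d}
  S: {$,d}  A: {$,b,c,d}  B: {$,b,c,d}  C: {$,b,c,d}
pass 2: done
  S: {$,d}  A: {$,b,c,d}  B: {$,b,c,d}  C: {$,b,c,d}

FOLLOW(C) = ["$", "b", "c", "d"]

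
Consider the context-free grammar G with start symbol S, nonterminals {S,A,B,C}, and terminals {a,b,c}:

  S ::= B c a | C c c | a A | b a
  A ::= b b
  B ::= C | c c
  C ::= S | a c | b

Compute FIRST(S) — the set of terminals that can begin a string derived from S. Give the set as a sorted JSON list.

FIRST iteration:
pass 1:
  A via A→b b: +{b}
  B via B→c c: +{c}
  C via C→a c: +{a}
  C via C→b: +{b}
  S via S→B c a: +{c}
  S via S→C c c: +{a,b}
  FIRST[S]={a,b,c}  FIRST[A]={b}  FIRST[B]={c}  FIRST[C]={a,b}
pass 2:
  B via B→C: +{a,b}
  C via C→S: +{c}
  FIRST[S]={a,b,c}  FIRST[A]={b}  FIRST[B]={a,b,c}  FIRST[C]={a,b,c}
pass 3: — fixpoint
  FIRST[S]={a,b,c}  FIRST[A]={b}  FIRST[B]={a,b,c}  FIRST[C]={a,b,c}

FIRST(S) = ["a", "b", "c"]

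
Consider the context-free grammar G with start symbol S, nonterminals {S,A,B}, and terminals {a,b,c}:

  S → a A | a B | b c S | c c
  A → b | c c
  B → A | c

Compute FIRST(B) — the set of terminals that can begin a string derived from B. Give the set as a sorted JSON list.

Compute FIRST by fixpoint:
pass 1:
  A via A→b: +{b}
  A via A→c c: +{c}
  B via B→A: +{b,c}
  S via S→a A: +{a}
  S via S→b c S: +{b}
  S via S→c c: +{c}
  S: {a,b,c}  A: {b,c}  B: {b,c}
pass 2: — fixpoint
  S: {a,b,c}  A: {b,c}  B: {b,c}

FIRST(B) = ["b", "c"]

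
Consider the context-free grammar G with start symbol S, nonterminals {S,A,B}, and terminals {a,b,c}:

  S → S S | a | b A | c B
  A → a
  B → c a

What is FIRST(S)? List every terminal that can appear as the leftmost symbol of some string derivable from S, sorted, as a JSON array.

Compute FIRST by fixpoint:
[1]
  A via A→a: +{a}
  B via B→c a: +{c}
  S via S→a: +{a}
  S via S→b A: +{b}
  S via S→c B: +{c}
  FIRST(S)={a,b,c}  FIRST(A)={a}  FIRST(B)={c}
[2] (no change)
  FIRST(S)={a,b,c}  FIRST(A)={a}  FIRST(B)={c}

FIRST(S) = ["a", "b", "c"]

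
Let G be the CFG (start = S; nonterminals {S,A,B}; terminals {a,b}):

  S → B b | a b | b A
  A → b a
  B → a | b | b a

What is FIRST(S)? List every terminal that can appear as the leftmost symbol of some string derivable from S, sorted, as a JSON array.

FIRST iteration:
round 1:
  A via A→b a: +{b}
  B via B→a: +{a}
  B via B→b: +{b}
  S via S→B b: +{a,b}
  FIRST(S)={a,b}  FIRST(A)={b}  FIRST(B)={a,b}
round 2: done
  FIRST(S)={a,b}  FIRST(A)={b}  FIRST(B)={a,b}

FIRST(S) = ["a", "b"]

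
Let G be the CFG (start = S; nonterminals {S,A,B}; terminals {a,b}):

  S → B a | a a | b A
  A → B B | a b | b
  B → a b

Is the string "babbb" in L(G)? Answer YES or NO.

Convert to CNF:
  S -> B T0 | T0 T0 | T1 A
  A -> B B | T0 T1 | b
  B -> T0 T1
  T0 -> a
  T1 -> b

CYK fill:
  T[0,0] 'b' = {A,T1}  orig:{A}
  T[1,1] 'a' = {T0}  orig:{}
  T[2,2] 'b' = {A,T1}  orig:{A}
  T[3,3] 'b' = {A,T1}  orig:{A}
  T[4,4] 'b' = {A,T1}  orig:{A}
  T[0,1] 'ba' = ∅
  T[1,2] 'ab' = {A,B}
  T[2,3] 'bb' = {S}
  T[3,4] 'bb' = {S}
  T[0,2] 'bab' = {S}
  T[1,3] 'abb' = ∅
  T[2,4] 'bbb' = ∅
  T[0,3] 'babb' = ∅
  T[1,4] 'abbb' = ∅
  T[0,4] 'babbb' = ∅

S ∉ T[0,4] ⇒ NO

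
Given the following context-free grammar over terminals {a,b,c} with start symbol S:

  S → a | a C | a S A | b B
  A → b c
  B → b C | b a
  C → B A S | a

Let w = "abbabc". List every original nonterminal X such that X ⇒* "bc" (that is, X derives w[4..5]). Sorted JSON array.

Convert to CNF:
  S -> T0 B | T2 C | T2 X4 | a
  A -> T0 T1
  B -> T0 C | T0 T2
  C -> B X3 | a
  T0 -> b
  T1 -> c
  T2 -> a
  X3 -> A S
  X4 -> S A

Fill CYK table bottom-up — only the sub-triangle for w[4..5]:
  [4..4]={T0}  "b"  orig:{}
  [5..5]={T1}  "c"  orig:{}
  [4..5]={A}  "bc"

Original NTs in T[4,5] deriving "bc": ["A"]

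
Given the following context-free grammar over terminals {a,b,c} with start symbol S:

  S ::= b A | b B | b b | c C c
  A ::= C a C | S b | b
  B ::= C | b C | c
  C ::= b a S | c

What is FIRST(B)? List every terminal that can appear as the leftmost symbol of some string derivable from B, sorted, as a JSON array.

FIRST sets, iterate to fixpoint:
iter 1:
  A via A→b: +{b}
  B via B→b C: +{b}
  B via B→c: +{c}
  C via C→b a S: +{b}
  C via C→c: +{c}
  S via S→b A: +{b}
  S via S→c C c: +{c}
  FIRST[S]={b,c}  FIRST[A]={b}  FIRST[B]={b,c}  FIRST[C]={b,c}
iter 2:
  A via A→C a C: +{c}
  FIRST[S]={b,c}  FIRST[A]={b,c}  FIRST[B]={b,c}  FIRST[C]={b,c}
iter 3: (no change)
  FIRST[S]={b,c}  FIRST[A]={b,c}  FIRST[B]={b,c}  FIRST[C]={b,c}

FIRST(B) = ["b", "c"]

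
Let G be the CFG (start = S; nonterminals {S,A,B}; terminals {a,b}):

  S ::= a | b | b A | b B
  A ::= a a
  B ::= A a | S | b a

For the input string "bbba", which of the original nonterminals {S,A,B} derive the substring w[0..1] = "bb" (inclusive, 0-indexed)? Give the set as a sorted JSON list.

Convert to CNF:
  S -> T1 A | T1 B | a | b
  A -> T0 T0
  B -> A T0 | T1 A | T1 B | T1 T0 | a | b
  T0 -> a
  T1 -> b

Fill CYK table bottom-up (cells [i..j] with 0 ≤ i ≤ j ≤ 1 only):
  T[0,0] 'b' = {B,S,T1}  orig:{B,S}
  T[1,1] 'b' = {B,S,T1}  orig:{B,S}
  T[0,1] 'bb' = {B,S}

Original NTs in T[0,1] deriving "bb": ["B", "S"]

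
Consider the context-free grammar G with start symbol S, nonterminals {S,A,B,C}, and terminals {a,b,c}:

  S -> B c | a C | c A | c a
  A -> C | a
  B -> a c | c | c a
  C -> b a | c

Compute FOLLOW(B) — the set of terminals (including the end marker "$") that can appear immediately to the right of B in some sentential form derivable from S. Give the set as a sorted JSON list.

FIRST iteration:
pass 1:
  A via A→a: +{a}
  B via B→a c: +{a}
  B via B→c: +{c}
  C via C→b a: +{b}
  C via C→c: +{c}
  S via S→B c: +{a,c}
  FIRST(S)={a,c}  FIRST(A)={a}  FIRST(B)={a,c}  FIRST(C)={b,c}
pass 2:
  A via A→C: +{b,c}
  FIRST(S)={a,c}  FIRST(A)={a,b,c}  FIRST(B)={a,c}  FIRST(C)={b,c}
pass 3: (no change)
  FIRST(S)={a,c}  FIRST(A)={a,b,c}  FIRST(B)={a,c}  FIRST(C)={b,c}

FOLLOW iteration:
FOLLOW(S) := {$}
round 1:
  S→B c: FOLLOW(B) ⊇ FIRST(c) = {c}; new: +{c}
  S→a C: FOLLOW(C) ⊇ FOLLOW(S) ⊇ {$}; new: +{$}
  S→c A: FOLLOW(A) ⊇ FOLLOW(S) ⊇ {$}; new: +{$}
  FOLLOW[S]={$}  FOLLOW[A]={$}  FOLLOW[B]={c}  FOLLOW[C]={$}
round 2: done
  FOLLOW[S]={$}  FOLLOW[A]={$}  FOLLOW[B]={c}  FOLLOW[C]={$}

FOLLOW(B) = ["c"]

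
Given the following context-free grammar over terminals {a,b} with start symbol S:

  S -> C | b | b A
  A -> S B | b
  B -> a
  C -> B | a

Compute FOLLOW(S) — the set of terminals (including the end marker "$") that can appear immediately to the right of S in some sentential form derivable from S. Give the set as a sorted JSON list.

FIRST sets, iterate to fixpoint:
[1]
  A via A→b: +{b}
  B via B→a: +{a}
  C via C→B: +{a}
  S via S→C: +{a}
  S via S→b: +{b}
  FIRST[S]={a,b}  FIRST[A]={b}  FIRST[B]={a}  FIRST[C]={a}
[2]
  A via A→S B: +{a}
  FIRST[S]={a,b}  FIRST[A]={a,b}  FIRST[B]={a}  FIRST[C]={a}
[3] done
  FIRST[S]={a,b}  FIRST[A]={a,b}  FIRST[B]={a}  FIRST[C]={a}

FOLLOW iteration:
initialize: $ ∈ FOLLOW(S)
pass 1:
  A→S B: FOLLOW(S) ⊇ FIRST(B) = {a}; new: +{a}
  S→C: FOLLOW(C) ⊇ FOLLOW(S) ⊇ {$,a}; new: +{$,a}
  S→b A: FOLLOW(A) ⊇ FOLLOW(S) ⊇ {$,a}; new: +{$,a}
  FOLLOW(S)={$,a}  FOLLOW(A)={$,a}  FOLLOW(B)={}  FOLLOW(C)={$,a}
pass 2:
  A→S B: FOLLOW(B) ⊇ FOLLOW(A) ⊇ {$,a}; new: +{$,a}
  FOLLOW(S)={$,a}  FOLLOW(A)={$,a}  FOLLOW(B)={$,a}  FOLLOW(C)={$,a}
pass 3: — fixpoint
  FOLLOW(S)={$,a}  FOLLOW(A)={$,a}  FOLLOW(B)={$,a}  FOLLOW(C)={$,a}

FOLLOW(S) = ["$", "a"]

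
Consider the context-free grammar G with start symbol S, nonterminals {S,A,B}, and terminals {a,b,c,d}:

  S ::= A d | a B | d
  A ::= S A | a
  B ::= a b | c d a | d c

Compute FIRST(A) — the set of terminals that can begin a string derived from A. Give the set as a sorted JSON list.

FIRST iteration:
pass 1:
  A via A→a: +{a}
  B via B→a b: +{a}
  B via B→c d a: +{c}
  B via B→d c: +{d}
  S via S→A d: +{a}
  S via S→d: +{d}
  FIRST(S)={a,d}  FIRST(A)={a}  FIRST(B)={a,c,d}
pass 2:
  A via A→S A: +{d}
  FIRST(S)={a,d}  FIRST(A)={a,d}  FIRST(B)={a,c,d}
pass 3: — fixpoint
  FIRST(S)={a,d}  FIRST(A)={a,d}  FIRST(B)={a,c,d}

FIRST(A) = ["a", "d"]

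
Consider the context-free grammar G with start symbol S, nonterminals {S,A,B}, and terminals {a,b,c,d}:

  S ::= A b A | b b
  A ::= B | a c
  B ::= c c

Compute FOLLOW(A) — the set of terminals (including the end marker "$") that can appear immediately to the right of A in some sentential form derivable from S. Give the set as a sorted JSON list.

FIRST sets, iterate to fixpoint:
[1]
  A via A→a c: +{a}
  B via B→c c: +{c}
  S via S→A b A: +{a}
  S via S→b b: +{b}
  FIRST(S)={a,b}  FIRST(A)={a}  FIRST(B)={c}
[2]
  A via A→B: +{c}
  S via S→A b A: +{c}
  FIRST(S)={a,b,c}  FIRST(A)={a,c}  FIRST(B)={c}
[3] (stable)
  FIRST(S)={a,b,c}  FIRST(A)={a,c}  FIRST(B)={c}

FOLLOW sets:
initialize: $ ∈ FOLLOW(S)
iter 1:
  S→A b A: FOLLOW(A) ⊇ FIRST(b) = {b}; new: +{b}
  S→A b A: FOLLOW(A) ⊇ FOLLOW(S) ⊇ {$}; new: +{$}
  S: {$}  A: {$,b}  B: {}
iter 2:
  A→B: FOLLOW(B) ⊇ FOLLOW(A) ⊇ {$,b}; new: +{$,b}
  S: {$}  A: {$,b}  B: {$,b}
iter 3: done
  S: {$}  A: {$,b}  B: {$,b}

FOLLOW(A) = ["$", "b"]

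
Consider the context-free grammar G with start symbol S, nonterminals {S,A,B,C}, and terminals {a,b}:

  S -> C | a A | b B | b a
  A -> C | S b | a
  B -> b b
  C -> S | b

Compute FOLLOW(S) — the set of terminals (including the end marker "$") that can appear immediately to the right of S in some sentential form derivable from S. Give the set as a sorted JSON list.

FIRST sets, iterate to fixpoint:
pass 1:
  A via A→a: +{a}
  B via B→b b: +{b}
  C via C→b: +{b}
  S via S→C: +{b}
  S via S→a A: +{a}
  S: {a,b}  A: {a}  B: {b}  C: {b}
pass 2:
  A via A→C: +{b}
  C via C→S: +{a}
  S: {a,b}  A: {a,b}  B: {b}  C: {a,b}
pass 3: (no change)
  S: {a,b}  A: {a,b}  B: {b}  C: {a,b}

FOLLOW iteration:
seed FOLLOW(S) with $
pass 1:
  A→S b: FOLLOW(S) ⊇ FIRST(b) = {b}; new: +{b}
  S→C: FOLLOW(C) ⊇ FOLLOW(S) ⊇ {$,b}; new: +{$,b}
  S→a A: FOLLOW(A) ⊇ FOLLOW(S) ⊇ {$,b}; new: +{$,b}
  S→b B: FOLLOW(B) ⊇ FOLLOW(S) ⊇ {$,b}; new: +{$,b}
  S: {$,b}  A: {$,b}  B: {$,b}  C: {$,b}
pass 2: done
  S: {$,b}  A: {$,b}  B: {$,b}  C: {$,b}

FOLLOW(S) = ["$", "b"]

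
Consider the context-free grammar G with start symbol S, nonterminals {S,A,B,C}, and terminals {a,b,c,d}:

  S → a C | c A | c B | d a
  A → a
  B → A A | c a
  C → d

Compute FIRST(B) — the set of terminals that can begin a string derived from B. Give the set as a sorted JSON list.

Compute FIRST by fixpoint:
round 1:
  A via A→a: +{a}
  B via B→A A: +{a}
  B via B→c a: +{c}
  C via C→d: +{d}
  S via S→a C: +{a}
  S via S→c A: +{c}
  S via S→d a: +{d}
  FIRST[S]={a,c,d}  FIRST[A]={a}  FIRST[B]={a,c}  FIRST[C]={d}
round 2: (no change)
  FIRST[S]={a,c,d}  FIRST[A]={a}  FIRST[B]={a,c}  FIRST[C]={d}

FIRST(B) = ["a", "c"]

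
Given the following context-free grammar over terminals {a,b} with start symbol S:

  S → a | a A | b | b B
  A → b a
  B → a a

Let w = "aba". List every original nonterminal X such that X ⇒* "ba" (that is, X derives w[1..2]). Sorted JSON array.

Convert to CNF:
  S -> T0 B | T1 A | a | b
  A -> T0 T1
  B -> T1 T1
  T0 -> b
  T1 -> a

CYK table (by increasing span) (cells [i..j] with 1 ≤ i ≤ j ≤ 2 only):
  T[1,1] 'b' = {S,T0}  orig:{S}
  T[2,2] 'a' = {S,T1}  orig:{S}
  T[1,2] 'ba' = {A}

Original NTs in T[1,2] deriving "ba": ["A"]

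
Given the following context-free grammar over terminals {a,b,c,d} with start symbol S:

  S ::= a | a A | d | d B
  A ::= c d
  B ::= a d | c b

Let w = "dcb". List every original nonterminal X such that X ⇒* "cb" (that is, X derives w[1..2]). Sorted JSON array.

CNF form of G:
  S -> T1 B | T2 A | a | d
  A -> T0 T1
  B -> T0 T3 | T2 T1
  T0 -> c
  T1 -> d
  T2 -> a
  T3 -> b

CYK fill — only the sub-triangle for w[1..2]:
  T[1,1] 'c' = {T0}  orig:{}
  T[2,2] 'b' = {T3}  orig:{}
  T[1,2] 'cb' = {B}

Original NTs in T[1,2] deriving "cb": ["B"]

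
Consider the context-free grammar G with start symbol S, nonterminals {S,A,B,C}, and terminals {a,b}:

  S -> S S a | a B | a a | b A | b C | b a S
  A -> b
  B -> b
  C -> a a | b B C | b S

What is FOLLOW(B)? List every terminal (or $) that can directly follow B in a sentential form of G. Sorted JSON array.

FIRST sets, iterate to fixpoint:
round 1:
  A via A→b: +{b}
  B via B→b: +{b}
  C via C→a a: +{a}
  C via C→b B C: +{b}
  S via S→a B: +{a}
  S via S→b A: +{b}
  S: {a,b}  A: {b}  B: {b}  C: {a,b}
round 2: done
  S: {a,b}  A: {b}  B: {b}  C: {a,b}

Compute FOLLOW by fixpoint:
seed FOLLOW(S) with $
[1]
  C→b B C: FOLLOW(B) ⊇ FIRST(C) = {a,b}; new: +{a,b}
  S→S S a: FOLLOW(S) ⊇ FIRST(S) = {a,b}; new: +{a,b}
  S→a B: FOLLOW(B) ⊇ FOLLOW(S) ⊇ {$,a,b}; new: +{$}
  S→b A: FOLLOW(A) ⊇ FOLLOW(S) ⊇ {$,a,b}; new: +{$,a,b}
  S→b C: FOLLOW(C) ⊇ FOLLOW(S) ⊇ {$,a,b}; new: +{$,a,b}
  FOLLOW[S]={$,a,b}  FOLLOW[A]={$,a,b}  FOLLOW[B]={$,a,b}  FOLLOW[C]={$,a,b}
[2] (no change)
  FOLLOW[S]={$,a,b}  FOLLOW[A]={$,a,b}  FOLLOW[B]={$,a,b}  FOLLOW[C]={$,a,b}

FOLLOW(B) = ["$", "a", "b"]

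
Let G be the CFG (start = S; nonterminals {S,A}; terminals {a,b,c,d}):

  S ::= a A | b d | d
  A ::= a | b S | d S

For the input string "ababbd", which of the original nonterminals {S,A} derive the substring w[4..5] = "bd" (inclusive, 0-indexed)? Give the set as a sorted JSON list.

Convert to CNF:
  S -> T0 T1 | T2 A | d
  A -> T0 S | T1 S | a
  T0 -> b
  T1 -> d
  T2 -> a

Fill CYK table bottom-up (cells [i..j] with 4 ≤ i ≤ j ≤ 5 only):
  cell(4,4) b: {T0}  orig:{}
  cell(5,5) d: {S,T1}  orig:{S}
  cell(4,5) bd: {A,S}

Original NTs in T[4,5] deriving "bd": ["A", "S"]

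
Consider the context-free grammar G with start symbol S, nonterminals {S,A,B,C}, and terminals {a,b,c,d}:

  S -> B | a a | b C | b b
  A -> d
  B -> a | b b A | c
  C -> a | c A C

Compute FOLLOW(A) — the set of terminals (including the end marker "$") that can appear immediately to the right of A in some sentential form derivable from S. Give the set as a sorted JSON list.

FIRST iteration:
pass 1:
  A via A→d: +{d}
  B via B→a: +{a}
  B via B→b b A: +{b}
  B via B→c: +{c}
  C via C→a: +{a}
  C via C→c A C: +{c}
  S via S→B: +{a,b,c}
  FIRST(S)={a,b,c}  FIRST(A)={d}  FIRST(B)={a,b,c}  FIRST(C)={a,c}
pass 2: (stable)
  FIRST(S)={a,b,c}  FIRST(A)={d}  FIRST(B)={a,b,c}  FIRST(C)={a,c}

FOLLOW sets:
seed FOLLOW(S) with $
iter 1:
  C→c A C: FOLLOW(A) ⊇ FIRST(C) = {a,c}; new: +{a,c}
  S→B: FOLLOW(B) ⊇ FOLLOW(S) ⊇ {$}; new: +{$}
  S→b C: FOLLOW(C) ⊇ FOLLOW(S) ⊇ {$}; new: +{$}
  S: {$}  A: {a,c}  B: {$}  C: {$}
iter 2:
  B→b b A: FOLLOW(A) ⊇ FOLLOW(B) ⊇ {$}; new: +{$}
  S: {$}  A: {$,a,c}  B: {$}  C: {$}
iter 3: (stable)
  S: {$}  A: {$,a,c}  B: {$}  C: {$}

FOLLOW(A) = ["$", "a", "c"]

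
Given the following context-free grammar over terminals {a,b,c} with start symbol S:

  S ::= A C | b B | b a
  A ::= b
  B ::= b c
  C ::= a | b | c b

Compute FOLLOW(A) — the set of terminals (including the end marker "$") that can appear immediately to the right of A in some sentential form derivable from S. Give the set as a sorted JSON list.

FIRST iteration:
iter 1:
  A via A→b: +{b}
  B via B→b c: +{b}
  C via C→a: +{a}
  C via C→b: +{b}
  C via C→c b: +{c}
  S via S→A C: +{b}
  FIRST[S]={b}  FIRST[A]={b}  FIRST[B]={b}  FIRST[C]={a,b,c}
iter 2: — fixpoint
  FIRST[S]={b}  FIRST[A]={b}  FIRST[B]={b}  FIRST[C]={a,b,c}

FOLLOW iteration:
seed FOLLOW(S) with $
round 1:
  S→A C: FOLLOW(A) ⊇ FIRST(C) = {a,b,c}; new: +{a,b,c}
  S→A C: FOLLOW(C) ⊇ FOLLOW(S) ⊇ {$}; new: +{$}
  S→b B: FOLLOW(B) ⊇ FOLLOW(S) ⊇ {$}; new: +{$}
  S: {$}  A: {a,b,c}  B: {$}  C: {$}
round 2: — fixpoint
  S: {$}  A: {a,b,c}  B: {$}  C: {$}

FOLLOW(A) = ["a", "b", "c"]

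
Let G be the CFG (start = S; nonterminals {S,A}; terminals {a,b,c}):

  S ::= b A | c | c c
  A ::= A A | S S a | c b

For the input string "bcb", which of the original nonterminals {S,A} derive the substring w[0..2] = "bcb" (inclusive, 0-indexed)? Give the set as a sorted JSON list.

CNF form of G:
  S -> T1 T1 | T2 A | c
  A -> A A | S X3 | T1 T2
  T0 -> a
  T1 -> c
  T2 -> b
  X3 -> S T0

CYK fill, restricted to cells inside w[0..2]:
  cell(0,0) b: {T2}  orig:{}
  cell(1,1) c: {S,T1}  orig:{S}
  cell(2,2) b: {T2}  orig:{}
  cell(0,1) bc: ∅
  cell(1,2) cb: {A}
  cell(0,2) bcb: {S}

Original NTs in T[0,2] deriving "bcb": ["S"]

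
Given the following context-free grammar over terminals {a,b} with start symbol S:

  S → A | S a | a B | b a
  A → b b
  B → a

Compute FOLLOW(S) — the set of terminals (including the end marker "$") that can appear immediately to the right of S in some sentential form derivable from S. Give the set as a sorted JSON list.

FIRST iteration:
iter 1:
  A via A→b b: +{b}
  B via B→a: +{a}
  S via S→A: +{b}
  S via S→a B: +{a}
  FIRST(S)={a,b}  FIRST(A)={b}  FIRST(B)={a}
iter 2: done
  FIRST(S)={a,b}  FIRST(A)={b}  FIRST(B)={a}

FOLLOW iteration:
seed FOLLOW(S) with $
pass 1:
  S→A: FOLLOW(A) ⊇ FOLLOW(S) ⊇ {$}; new: +{$}
  S→S a: FOLLOW(S) ⊇ FIRST(a) = {a}; new: +{a}
  S→a B: FOLLOW(B) ⊇ FOLLOW(S) ⊇ {$,a}; new: +{$,a}
  FOLLOW(S)={$,a}  FOLLOW(A)={$}  FOLLOW(B)={$,a}
pass 2:
  S→A: FOLLOW(A) ⊇ FOLLOW(S) ⊇ {$,a}; new: +{a}
  FOLLOW(S)={$,a}  FOLLOW(A)={$,a}  FOLLOW(B)={$,a}
pass 3: (no change)
  FOLLOW(S)={$,a}  FOLLOW(A)={$,a}  FOLLOW(B)={$,a}

FOLLOW(S) = ["$", "a"]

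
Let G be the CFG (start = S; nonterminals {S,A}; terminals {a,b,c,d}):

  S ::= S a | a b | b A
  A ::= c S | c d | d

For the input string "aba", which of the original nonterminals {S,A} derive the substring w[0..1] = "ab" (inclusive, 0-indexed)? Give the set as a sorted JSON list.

Convert to CNF:
  S -> S T2 | T2 T3 | T3 A
  A -> T0 S | T0 T1 | d
  T0 -> c
  T1 -> d
  T2 -> a
  T3 -> b

CYK fill (cells [i..j] with 0 ≤ i ≤ j ≤ 1 only):
  cell(0,0) a: {T2}  orig:{}
  cell(1,1) b: {T3}  orig:{}
  cell(0,1) ab: {S}

Original NTs in T[0,1] deriving "ab": ["S"]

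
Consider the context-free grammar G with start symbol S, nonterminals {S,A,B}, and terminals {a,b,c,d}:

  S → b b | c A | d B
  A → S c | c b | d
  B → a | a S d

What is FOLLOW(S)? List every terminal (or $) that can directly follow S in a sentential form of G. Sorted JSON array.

FIRST sets, iterate to fixpoint:
iter 1:
  A via A→c b: +{c}
  A via A→d: +{d}
  B via B→a: +{a}
  S via S→b b: +{b}
  S via S→c A: +{c}
  S via S→d B: +{d}
  S: {b,c,d}  A: {c,d}  B: {a}
iter 2:
  A via A→S c: +{b}
  S: {b,c,d}  A: {b,c,d}  B: {a}
iter 3: — fixpoint
  S: {b,c,d}  A: {b,c,d}  B: {a}

FOLLOW iteration:
FOLLOW(S) := {$}
pass 1:
  A→S c: FOLLOW(S) ⊇ FIRST(c) = {c}; new: +{c}
  B→a S d: FOLLOW(S) ⊇ FIRST(d) = {d}; new: +{d}
  S→c A: FOLLOW(A) ⊇ FOLLOW(S) ⊇ {$,c,d}; new: +{$,c,d}
  S→d B: FOLLOW(B) ⊇ FOLLOW(S) ⊇ {$,c,d}; new: +{$,c,d}
  FOLLOW[S]={$,c,d}  FOLLOW[A]={$,c,d}  FOLLOW[B]={$,c,d}
pass 2: — fixpoint
  FOLLOW[S]={$,c,d}  FOLLOW[A]={$,c,d}  FOLLOW[B]={$,c,d}

FOLLOW(S) = ["$", "c", "d"]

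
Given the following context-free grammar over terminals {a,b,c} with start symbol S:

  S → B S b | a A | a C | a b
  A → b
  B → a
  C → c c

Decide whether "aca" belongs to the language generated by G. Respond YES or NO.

Convert to CNF:
  S -> B X3 | T2 A | T2 C | T2 T1
  A -> b
  B -> a
  C -> T0 T0
  T0 -> c
  T1 -> b
  T2 -> a
  X3 -> S T1

CYK fill:
  cell(0,0) a: {B,T2}  orig:{B}
  cell(1,1) c: {T0}  orig:{}
  cell(2,2) a: {B,T2}  orig:{B}
  cell(0,1) ac: ∅
  cell(1,2) ca: ∅
  cell(0,2) aca: ∅

S ∉ T[0,2] ⇒ NO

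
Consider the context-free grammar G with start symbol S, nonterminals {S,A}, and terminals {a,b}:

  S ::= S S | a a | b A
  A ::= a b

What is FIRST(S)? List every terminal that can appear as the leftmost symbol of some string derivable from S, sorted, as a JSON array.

FIRST iteration:
iter 1:
  A via A→a b: +{a}
  S via S→a a: +{a}
  S via S→b A: +{b}
  FIRST(S)={a,b}  FIRST(A)={a}
iter 2: — fixpoint
  FIRST(S)={a,b}  FIRST(A)={a}

FIRST(S) = ["a", "b"]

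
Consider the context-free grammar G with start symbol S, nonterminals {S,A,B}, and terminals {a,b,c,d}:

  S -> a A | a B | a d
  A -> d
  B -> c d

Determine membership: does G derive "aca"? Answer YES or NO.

CNF form of G:
  S -> T2 A | T2 B | T2 T1
  A -> d
  B -> T0 T1
  T0 -> c
  T1 -> d
  T2 -> a

CYK fill:
  T[0,0] 'a' = {T2}  orig:{}
  T[1,1] 'c' = {T0}  orig:{}
  T[2,2] 'a' = {T2}  orig:{}
  T[0,1] 'ac' = ∅
  T[1,2] 'ca' = ∅
  T[0,2] 'aca' = ∅

S ∉ T[0,2] ⇒ NO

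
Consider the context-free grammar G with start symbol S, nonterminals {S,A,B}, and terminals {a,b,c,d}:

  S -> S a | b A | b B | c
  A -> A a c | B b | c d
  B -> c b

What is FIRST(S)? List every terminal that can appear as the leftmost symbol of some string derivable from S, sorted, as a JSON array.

FIRST iteration:
round 1:
  A via A→c d: +{c}
  B via B→c b: +{c}
  S via S→b A: +{b}
  S via S→c: +{c}
  FIRST(S)={b,c}  FIRST(A)={c}  FIRST(B)={c}
round 2: done
  FIRST(S)={b,c}  FIRST(A)={c}  FIRST(B)={c}

FIRST(S) = ["b", "c"]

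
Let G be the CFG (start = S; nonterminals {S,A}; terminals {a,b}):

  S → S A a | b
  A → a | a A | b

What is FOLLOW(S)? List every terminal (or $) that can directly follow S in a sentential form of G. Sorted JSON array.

Compute FIRST by fixpoint:
[1]
  A via A→a: +{a}
  A via A→b: +{b}
  S via S→b: +{b}
  S: {b}  A: {a,b}
[2] done
  S: {b}  A: {a,b}

FOLLOW sets:
seed FOLLOW(S) with $
[1]
  S→S A a: FOLLOW(S) ⊇ FIRST(A) = {a,b}; new: +{a,b}
  S→S A a: FOLLOW(A) ⊇ FIRST(a) = {a}; new: +{a}
  FOLLOW(S)={$,a,b}  FOLLOW(A)={a}
[2] — fixpoint
  FOLLOW(S)={$,a,b}  FOLLOW(A)={a}

FOLLOW(S) = ["$", "a", "b"]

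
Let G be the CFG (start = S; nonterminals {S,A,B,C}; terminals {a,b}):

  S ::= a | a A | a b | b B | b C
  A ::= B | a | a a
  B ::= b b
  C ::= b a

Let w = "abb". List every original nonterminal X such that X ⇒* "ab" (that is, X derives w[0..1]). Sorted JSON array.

CNF form of G:
  S -> T0 A | T0 T1 | T1 B | T1 C | a
  A -> T0 T0 | T1 T1 | a
  B -> T1 T1
  C -> T1 T0
  T0 -> a
  T1 -> b

Fill CYK table bottom-up — only the sub-triangle for w[0..1]:
  cell(0,0) a: {A,S,T0}  orig:{A,S}
  cell(1,1) b: {T1}  orig:{}
  cell(0,1) ab: {S}

Original NTs in T[0,1] deriving "ab": ["S"]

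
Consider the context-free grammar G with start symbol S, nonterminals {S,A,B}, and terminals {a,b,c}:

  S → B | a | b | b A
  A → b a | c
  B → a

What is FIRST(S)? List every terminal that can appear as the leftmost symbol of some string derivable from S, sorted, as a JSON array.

FIRST sets, iterate to fixpoint:
iter 1:
  A via A→b a: +{b}
  A via A→c: +{c}
  B via B→a: +{a}
  S via S→B: +{a}
  S via S→b: +{b}
  S: {a,b}  A: {b,c}  B: {a}
iter 2: — fixpoint
  S: {a,b}  A: {b,c}  B: {a}

FIRST(S) = ["a", "b"]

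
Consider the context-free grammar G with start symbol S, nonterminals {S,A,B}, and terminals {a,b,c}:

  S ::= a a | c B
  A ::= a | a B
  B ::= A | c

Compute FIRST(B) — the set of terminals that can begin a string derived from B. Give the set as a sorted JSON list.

Compute FIRST by fixpoint:
[1]
  A via A→a: +{a}
  B via B→A: +{a}
  B via B→c: +{c}
  S via S→a a: +{a}
  S via S→c B: +{c}
  FIRST(S)={a,c}  FIRST(A)={a}  FIRST(B)={a,c}
[2] — fixpoint
  FIRST(S)={a,c}  FIRST(A)={a}  FIRST(B)={a,c}

FIRST(B) = ["a", "c"]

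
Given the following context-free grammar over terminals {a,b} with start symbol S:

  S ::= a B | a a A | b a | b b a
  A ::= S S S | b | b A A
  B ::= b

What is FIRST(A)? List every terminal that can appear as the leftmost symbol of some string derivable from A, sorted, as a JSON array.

FIRST sets, iterate to fixpoint:
round 1:
  A via A→b: +{b}
  B via B→b: +{b}
  S via S→a B: +{a}
  S via S→b a: +{b}
  S: {a,b}  A: {b}  B: {b}
round 2:
  A via A→S S S: +{a}
  S: {a,b}  A: {a,b}  B: {b}
round 3: (stable)
  S: {a,b}  A: {a,b}  B: {b}

FIRST(A) = ["a", "b"]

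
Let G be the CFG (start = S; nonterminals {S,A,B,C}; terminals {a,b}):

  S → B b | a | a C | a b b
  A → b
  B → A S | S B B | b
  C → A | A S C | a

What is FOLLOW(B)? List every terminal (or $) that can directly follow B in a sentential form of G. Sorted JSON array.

FIRST iteration:
iter 1:
  A via A→b: +{b}
  B via B→A S: +{b}
  C via C→A: +{b}
  C via C→a: +{a}
  S via S→B b: +{b}
  S via S→a: +{a}
  FIRST(S)={a,b}  FIRST(A)={b}  FIRST(B)={b}  FIRST(C)={a,b}
iter 2:
  B via B→S B B: +{a}
  FIRST(S)={a,b}  FIRST(A)={b}  FIRST(B)={a,b}  FIRST(C)={a,b}
iter 3: — fixpoint
  FIRST(S)={a,b}  FIRST(A)={b}  FIRST(B)={a,b}  FIRST(C)={a,b}

Compute FOLLOW by fixpoint:
seed FOLLOW(S) with $
pass 1:
  B→A S: FOLLOW(A) ⊇ FIRST(S) = {a,b}; new: +{a,b}
  B→S B B: FOLLOW(S) ⊇ FIRST(B) = {a,b}; new: +{a,b}
  B→S B B: FOLLOW(B) ⊇ FIRST(B) = {a,b}; new: +{a,b}
  S→a C: FOLLOW(C) ⊇ FOLLOW(S) ⊇ {$,a,b}; new: +{$,a,b}
  FOLLOW[S]={$,a,b}  FOLLOW[A]={a,b}  FOLLOW[B]={a,b}  FOLLOW[C]={$,a,b}
pass 2:
  C→A: FOLLOW(A) ⊇ FOLLOW(C) ⊇ {$,a,b}; new: +{$}
  FOLLOW[S]={$,a,b}  FOLLOW[A]={$,a,b}  FOLLOW[B]={a,b}  FOLLOW[C]={$,a,b}
pass 3: done
  FOLLOW[S]={$,a,b}  FOLLOW[A]={$,a,b}  FOLLOW[B]={a,b}  FOLLOW[C]={$,a,b}

FOLLOW(B) = ["a", "b"]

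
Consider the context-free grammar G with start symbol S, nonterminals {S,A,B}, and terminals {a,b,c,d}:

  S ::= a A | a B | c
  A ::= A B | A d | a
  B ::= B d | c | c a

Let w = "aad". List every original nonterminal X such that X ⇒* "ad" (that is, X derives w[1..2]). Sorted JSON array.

CNF form of G:
  S -> T2 A | T2 B | c
  A -> A B | A T0 | a
  B -> B T0 | T1 T2 | c
  T0 -> d
  T1 -> c
  T2 -> a

CYK fill — only the sub-triangle for w[1..2]:
  cell(1,1) a: {A,T2}  orig:{A}
  cell(2,2) d: {T0}  orig:{}
  cell(1,2) ad: {A}

Original NTs in T[1,2] deriving "ad": ["A"]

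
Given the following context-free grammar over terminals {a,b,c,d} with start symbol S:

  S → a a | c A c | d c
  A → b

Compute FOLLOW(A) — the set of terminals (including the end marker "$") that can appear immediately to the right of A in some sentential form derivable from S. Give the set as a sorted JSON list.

Compute FIRST by fixpoint:
pass 1:
  A via A→b: +{b}
  S via S→a a: +{a}
  S via S→c A c: +{c}
  S via S→d c: +{d}
  FIRST(S)={a,c,d}  FIRST(A)={b}
pass 2: done
  FIRST(S)={a,c,d}  FIRST(A)={b}

FOLLOW iteration:
initialize: $ ∈ FOLLOW(S)
pass 1:
  S→c A c: FOLLOW(A) ⊇ FIRST(c) = {c}; new: +{c}
  FOLLOW[S]={$}  FOLLOW[A]={c}
pass 2: (no change)
  FOLLOW[S]={$}  FOLLOW[A]={c}

FOLLOW(A) = ["c"]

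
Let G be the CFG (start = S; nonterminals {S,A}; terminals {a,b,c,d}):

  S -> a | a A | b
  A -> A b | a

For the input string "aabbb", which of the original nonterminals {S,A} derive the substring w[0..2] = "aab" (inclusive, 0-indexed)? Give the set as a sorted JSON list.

CNF form of G:
  S -> T1 A | a | b
  A -> A T0 | a
  T0 -> b
  T1 -> a

CYK table (by increasing span) (cells [i..j] with 0 ≤ i ≤ j ≤ 2 only):
  cell(0,0) a: {A,S,T1}  orig:{A,S}
  cell(1,1) a: {A,S,T1}  orig:{A,S}
  cell(2,2) b: {S,T0}  orig:{S}
  cell(0,1) aa: {S}
  cell(1,2) ab: {A}
  cell(0,2) aab: {S}

Original NTs in T[0,2] deriving "aab": ["S"]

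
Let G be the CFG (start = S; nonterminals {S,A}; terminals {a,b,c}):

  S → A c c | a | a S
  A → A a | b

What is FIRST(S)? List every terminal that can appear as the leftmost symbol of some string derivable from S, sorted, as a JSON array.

FIRST sets, iterate to fixpoint:
pass 1:
  A via A→b: +{b}
  S via S→A c c: +{b}
  S via S→a: +{a}
  S: {a,b}  A: {b}
pass 2: done
  S: {a,b}  A: {b}

FIRST(S) = ["a", "b"]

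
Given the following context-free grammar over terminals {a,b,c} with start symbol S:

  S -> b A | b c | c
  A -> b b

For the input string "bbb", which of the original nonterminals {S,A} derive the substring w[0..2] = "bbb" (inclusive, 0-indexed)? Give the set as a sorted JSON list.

Convert to CNF:
  S -> T0 A | T0 T1 | c
  A -> T0 T0
  T0 -> b
  T1 -> c

CYK fill (cells [i..j] with 0 ≤ i ≤ j ≤ 2 only):
  [0..0]={T0}  "b"  orig:{}
  [1..1]={T0}  "b"  orig:{}
  [2..2]={T0}  "b"  orig:{}
  [0..1]={A}  "bb"
  [1..2]={A}  "bb"
  [0..2]={S}  "bbb"

Original NTs in T[0,2] deriving "bbb": ["S"]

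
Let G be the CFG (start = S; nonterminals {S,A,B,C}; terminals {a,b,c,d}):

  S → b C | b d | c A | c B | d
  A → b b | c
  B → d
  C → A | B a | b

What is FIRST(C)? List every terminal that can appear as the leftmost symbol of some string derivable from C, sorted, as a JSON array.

FIRST sets, iterate to fixpoint:
iter 1:
  A via A→b b: +{b}
  A via A→c: +{c}
  B via B→d: +{d}
  C via C→A: +{b,c}
  C via C→B a: +{d}
  S via S→b C: +{b}
  S via S→c A: +{c}
  S via S→d: +{d}
  S: {b,c,d}  A: {b,c}  B: {d}  C: {b,c,d}
iter 2: — fixpoint
  S: {b,c,d}  A: {b,c}  B: {d}  C: {b,c,d}

FIRST(C) = ["b", "c", "d"]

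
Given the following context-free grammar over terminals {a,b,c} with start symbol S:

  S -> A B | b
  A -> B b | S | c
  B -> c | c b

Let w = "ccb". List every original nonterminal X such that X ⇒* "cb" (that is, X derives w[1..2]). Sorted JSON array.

Convert to CNF:
  S -> A B | b
  A -> A B | B T0 | b | c
  B -> T1 T0 | c
  T0 -> b
  T1 -> c

Fill CYK table bottom-up (cells [i..j] with 1 ≤ i ≤ j ≤ 2 only):
  cell(1,1) c: {A,B,T1}  orig:{A,B}
  cell(2,2) b: {A,S,T0}  orig:{A,S}
  cell(1,2) cb: {A,B}

Original NTs in T[1,2] deriving "cb": ["A", "B"]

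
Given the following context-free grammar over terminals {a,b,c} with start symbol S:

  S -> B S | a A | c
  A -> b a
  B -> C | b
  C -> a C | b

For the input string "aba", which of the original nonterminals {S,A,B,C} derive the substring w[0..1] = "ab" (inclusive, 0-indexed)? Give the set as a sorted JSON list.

Convert to CNF:
  S -> B S | T1 A | c
  A -> T0 T1
  B -> T1 C | b
  C -> T1 C | b
  T0 -> b
  T1 -> a

CYK fill — only the sub-triangle for w[0..1]:
  cell(0,0) a: {T1}  orig:{}
  cell(1,1) b: {B,C,T0}  orig:{B,C}
  cell(0,1) ab: {B,C}

Original NTs in T[0,1] deriving "ab": ["B", "C"]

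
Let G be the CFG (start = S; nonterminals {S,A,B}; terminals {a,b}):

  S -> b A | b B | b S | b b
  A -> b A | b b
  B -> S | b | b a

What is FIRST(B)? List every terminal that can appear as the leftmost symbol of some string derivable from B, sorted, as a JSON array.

FIRST sets, iterate to fixpoint:
round 1:
  A via A→b A: +{b}
  B via B→b: +{b}
  S via S→b A: +{b}
  FIRST(S)={b}  FIRST(A)={b}  FIRST(B)={b}
round 2: (stable)
  FIRST(S)={b}  FIRST(A)={b}  FIRST(B)={b}

FIRST(B) = ["b"]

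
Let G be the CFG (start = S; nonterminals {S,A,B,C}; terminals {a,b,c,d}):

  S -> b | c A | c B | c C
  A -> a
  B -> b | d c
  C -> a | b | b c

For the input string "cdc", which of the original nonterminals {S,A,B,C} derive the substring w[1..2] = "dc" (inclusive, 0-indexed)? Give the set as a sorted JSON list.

CNF form of G:
  S -> T1 A | T1 B | T1 C | b
  A -> a
  B -> T0 T1 | b
  C -> T2 T1 | a | b
  T0 -> d
  T1 -> c
  T2 -> b

CYK table (by increasing span), restricted to cells inside w[1..2]:
  cell(1,1) d: {T0}  orig:{}
  cell(2,2) c: {T1}  orig:{}
  cell(1,2) dc: {B}

Original NTs in T[1,2] deriving "dc": ["B"]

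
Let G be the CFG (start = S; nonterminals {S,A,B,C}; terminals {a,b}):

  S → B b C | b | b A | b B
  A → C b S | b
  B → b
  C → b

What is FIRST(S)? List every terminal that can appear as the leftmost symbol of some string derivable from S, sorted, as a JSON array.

FIRST sets, iterate to fixpoint:
round 1:
  A via A→b: +{b}
  B via B→b: +{b}
  C via C→b: +{b}
  S via S→B b C: +{b}
  FIRST[S]={b}  FIRST[A]={b}  FIRST[B]={b}  FIRST[C]={b}
round 2: (no change)
  FIRST[S]={b}  FIRST[A]={b}  FIRST[B]={b}  FIRST[C]={b}

FIRST(S) = ["b"]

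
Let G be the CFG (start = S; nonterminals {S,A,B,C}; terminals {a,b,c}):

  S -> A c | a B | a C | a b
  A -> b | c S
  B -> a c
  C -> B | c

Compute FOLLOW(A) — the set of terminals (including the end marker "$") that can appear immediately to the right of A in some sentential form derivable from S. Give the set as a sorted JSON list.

FIRST iteration:
[1]
  A via A→b: +{b}
  A via A→c S: +{c}
  B via B→a c: +{a}
  C via C→B: +{a}
  C via C→c: +{c}
  S via S→A c: +{b,c}
  S via S→a B: +{a}
  FIRST(S)={a,b,c}  FIRST(A)={b,c}  FIRST(B)={a}  FIRST(C)={a,c}
[2] (stable)
  FIRST(S)={a,b,c}  FIRST(A)={b,c}  FIRST(B)={a}  FIRST(C)={a,c}

FOLLOW sets:
FOLLOW(S) := {$}
iter 1:
  S→A c: FOLLOW(A) ⊇ FIRST(c) = {c}; new: +{c}
  S→a B: FOLLOW(B) ⊇ FOLLOW(S) ⊇ {$}; new: +{$}
  S→a C: FOLLOW(C) ⊇ FOLLOW(S) ⊇ {$}; new: +{$}
  S: {$}  A: {c}  B: {$}  C: {$}
iter 2:
  A→c S: FOLLOW(S) ⊇ FOLLOW(A) ⊇ {c}; new: +{c}
  S→a B: FOLLOW(B) ⊇ FOLLOW(S) ⊇ {$,c}; new: +{c}
  S→a C: FOLLOW(C) ⊇ FOLLOW(S) ⊇ {$,c}; new: +{c}
  S: {$,c}  A: {c}  B: {$,c}  C: {$,c}
iter 3: — fixpoint
  S: {$,c}  A: {c}  B: {$,c}  C: {$,c}

FOLLOW(A) = ["c"]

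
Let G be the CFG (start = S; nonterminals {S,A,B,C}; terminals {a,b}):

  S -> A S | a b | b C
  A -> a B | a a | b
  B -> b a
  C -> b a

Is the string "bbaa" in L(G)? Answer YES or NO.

CNF form of G:
  S -> A S | T0 T1 | T1 C
  A -> T0 B | T0 T0 | b
  B -> T1 T0
  C -> T1 T0
  T0 -> a
  T1 -> b

CYK table (by increasing span):
  T[0,0] 'b' = {A,T1}  orig:{A}
  T[1,1] 'b' = {A,T1}  orig:{A}
  T[2,2] 'a' = {T0}  orig:{}
  T[3,3] 'a' = {T0}  orig:{}
  T[0,1] 'bb' = ∅
  T[1,2] 'ba' = {B,C}
  T[2,3] 'aa' = {A}
  T[0,2] 'bba' = {S}
  T[1,3] 'baa' = ∅
  T[0,3] 'bbaa' = ∅

S ∉ T[0,3] ⇒ NO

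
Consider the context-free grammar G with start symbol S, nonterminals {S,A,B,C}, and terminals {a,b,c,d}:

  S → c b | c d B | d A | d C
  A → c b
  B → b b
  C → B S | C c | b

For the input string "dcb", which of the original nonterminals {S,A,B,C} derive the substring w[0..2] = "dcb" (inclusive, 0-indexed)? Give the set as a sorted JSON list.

Convert to CNF:
  S -> T0 T1 | T0 X3 | T2 A | T2 C
  A -> T0 T1
  B -> T1 T1
  C -> B S | C T0 | b
  T0 -> c
  T1 -> b
  T2 -> d
  X3 -> T2 B

CYK table (by increasing span) (cells [i..j] with 0 ≤ i ≤ j ≤ 2 only):
  cell(0,0) d: {T2}  orig:{}
  cell(1,1) c: {T0}  orig:{}
  cell(2,2) b: {C,T1}  orig:{C}
  cell(0,1) dc: ∅
  cell(1,2) cb: {A,S}
  cell(0,2) dcb: {S}

Original NTs in T[0,2] deriving "dcb": ["S"]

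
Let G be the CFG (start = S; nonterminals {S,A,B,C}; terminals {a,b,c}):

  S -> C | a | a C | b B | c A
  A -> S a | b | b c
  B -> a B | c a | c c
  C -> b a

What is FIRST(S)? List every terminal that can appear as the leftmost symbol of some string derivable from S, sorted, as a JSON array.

FIRST iteration:
[1]
  A via A→b: +{b}
  B via B→a B: +{a}
  B via B→c a: +{c}
  C via C→b a: +{b}
  S via S→C: +{b}
  S via S→a: +{a}
  S via S→c A: +{c}
  S: {a,b,c}  A: {b}  B: {a,c}  C: {b}
[2]
  A via A→S a: +{a,c}
  S: {a,b,c}  A: {a,b,c}  B: {a,c}  C: {b}
[3] — fixpoint
  S: {a,b,c}  A: {a,b,c}  B: {a,c}  C: {b}

FIRST(S) = ["a", "b", "c"]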